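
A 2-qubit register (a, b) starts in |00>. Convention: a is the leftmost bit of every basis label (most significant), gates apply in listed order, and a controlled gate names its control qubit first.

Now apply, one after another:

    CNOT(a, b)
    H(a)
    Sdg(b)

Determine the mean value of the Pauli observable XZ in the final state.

The expectation value of XZ is 1.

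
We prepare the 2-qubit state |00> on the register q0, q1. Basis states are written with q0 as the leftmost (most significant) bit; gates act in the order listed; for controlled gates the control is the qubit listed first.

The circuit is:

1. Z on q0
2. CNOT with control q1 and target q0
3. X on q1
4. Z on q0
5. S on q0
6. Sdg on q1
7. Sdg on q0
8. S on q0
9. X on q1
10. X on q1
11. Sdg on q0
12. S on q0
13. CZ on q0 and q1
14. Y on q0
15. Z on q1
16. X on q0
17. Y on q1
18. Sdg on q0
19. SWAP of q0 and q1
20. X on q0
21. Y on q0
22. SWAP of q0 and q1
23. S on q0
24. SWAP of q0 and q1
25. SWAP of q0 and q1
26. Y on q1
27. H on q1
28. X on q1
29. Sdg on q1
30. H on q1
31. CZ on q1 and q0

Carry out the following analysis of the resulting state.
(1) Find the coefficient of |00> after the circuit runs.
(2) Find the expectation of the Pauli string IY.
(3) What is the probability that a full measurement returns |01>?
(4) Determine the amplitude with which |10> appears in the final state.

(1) The final state's coefficient on |00> equals 1/2 - I/2. Key observation: gates 7-12 undo each other exactly, leaving only the rest of the circuit to track.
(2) In the final state, IY has expectation -1.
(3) The probability of measuring |01> is 1/2.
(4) |10> carries amplitude 0 in the final state.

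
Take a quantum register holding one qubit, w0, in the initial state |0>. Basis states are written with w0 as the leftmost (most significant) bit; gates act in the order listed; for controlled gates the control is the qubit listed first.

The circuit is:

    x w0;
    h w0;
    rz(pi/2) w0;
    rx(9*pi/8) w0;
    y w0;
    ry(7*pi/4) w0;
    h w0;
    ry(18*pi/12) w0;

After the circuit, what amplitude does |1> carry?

The amplitude on |1> is -sqrt(2)*I*sqrt(1/2 - sqrt(2)/4)*exp(I*pi/4)*cos(7*pi/16)/2 + sqrt(2)*I*sqrt(sqrt(2)/4 + 1/2)*exp(-I*pi/4)*cos(7*pi/16)/2 - sqrt(2)*sqrt(1/2 - sqrt(2)/4)*exp(-I*pi/4)*sin(7*pi/16)/2 + sqrt(2)*sqrt(sqrt(2)/4 + 1/2)*exp(I*pi/4)*sin(7*pi/16)/2.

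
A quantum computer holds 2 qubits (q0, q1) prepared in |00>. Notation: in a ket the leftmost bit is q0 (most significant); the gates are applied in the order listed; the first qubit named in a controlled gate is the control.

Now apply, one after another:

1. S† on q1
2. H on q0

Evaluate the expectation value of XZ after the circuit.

The observable XZ averages to 1.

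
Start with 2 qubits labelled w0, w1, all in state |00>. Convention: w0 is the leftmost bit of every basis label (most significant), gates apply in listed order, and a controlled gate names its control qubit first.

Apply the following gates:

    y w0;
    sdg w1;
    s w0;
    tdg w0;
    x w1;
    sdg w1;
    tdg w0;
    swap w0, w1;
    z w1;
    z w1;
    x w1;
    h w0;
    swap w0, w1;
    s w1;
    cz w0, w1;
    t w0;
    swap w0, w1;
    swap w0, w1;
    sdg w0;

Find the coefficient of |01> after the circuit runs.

The final state's coefficient on |01> equals -sqrt(2)*I/2.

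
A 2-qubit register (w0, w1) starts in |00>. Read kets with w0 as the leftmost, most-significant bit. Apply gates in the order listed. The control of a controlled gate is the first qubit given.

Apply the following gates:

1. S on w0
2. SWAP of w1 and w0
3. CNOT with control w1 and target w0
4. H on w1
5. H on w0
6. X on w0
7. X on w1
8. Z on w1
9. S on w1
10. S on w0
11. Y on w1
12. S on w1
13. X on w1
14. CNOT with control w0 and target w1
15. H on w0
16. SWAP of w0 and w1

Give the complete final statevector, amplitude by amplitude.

After the circuit, the state carries amplitude sqrt(2)*(-1 - I)/4 on |00>, sqrt(2)*(-1 + I)/4 on |01>, sqrt(2)*(-1 - I)/4 on |10>, sqrt(2)*(-1 + I)/4 on |11>.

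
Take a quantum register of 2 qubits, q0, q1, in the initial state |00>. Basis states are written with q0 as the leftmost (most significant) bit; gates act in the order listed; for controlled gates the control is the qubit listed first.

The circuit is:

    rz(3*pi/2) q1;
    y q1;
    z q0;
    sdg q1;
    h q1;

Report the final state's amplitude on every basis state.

The resulting statevector has amplitude -sqrt(2)*exp(I*pi/4)/2 on |00>, sqrt(2)*exp(I*pi/4)/2 on |01>, 0 on |10>, 0 on |11>.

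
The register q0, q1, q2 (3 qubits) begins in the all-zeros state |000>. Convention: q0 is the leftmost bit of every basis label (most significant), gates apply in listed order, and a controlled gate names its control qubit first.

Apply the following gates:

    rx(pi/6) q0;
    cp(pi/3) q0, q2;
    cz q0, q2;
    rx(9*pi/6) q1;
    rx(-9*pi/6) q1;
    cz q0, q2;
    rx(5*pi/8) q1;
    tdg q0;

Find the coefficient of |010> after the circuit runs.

|010> carries amplitude -I*(sqrt(2) + sqrt(6))*sin(5*pi/16)/4 in the final state. Key observation: the block from step 3 through step 6 cancels to the identity and can be dropped.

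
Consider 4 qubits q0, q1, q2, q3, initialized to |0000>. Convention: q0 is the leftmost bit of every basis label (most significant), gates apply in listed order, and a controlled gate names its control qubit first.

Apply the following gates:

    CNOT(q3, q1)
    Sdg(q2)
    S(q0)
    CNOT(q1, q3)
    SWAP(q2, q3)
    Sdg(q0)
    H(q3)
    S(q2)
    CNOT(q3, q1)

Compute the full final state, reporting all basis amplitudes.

The resulting statevector has amplitude sqrt(2)/2 on |0000>, sqrt(2)/2 on |0101>, and 0 on every other basis state.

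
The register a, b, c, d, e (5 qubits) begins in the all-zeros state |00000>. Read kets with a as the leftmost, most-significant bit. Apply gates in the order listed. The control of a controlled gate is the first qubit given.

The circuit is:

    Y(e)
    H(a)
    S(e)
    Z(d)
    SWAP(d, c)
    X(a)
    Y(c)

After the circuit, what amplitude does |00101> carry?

|00101> carries amplitude -sqrt(2)*I/2 in the final state.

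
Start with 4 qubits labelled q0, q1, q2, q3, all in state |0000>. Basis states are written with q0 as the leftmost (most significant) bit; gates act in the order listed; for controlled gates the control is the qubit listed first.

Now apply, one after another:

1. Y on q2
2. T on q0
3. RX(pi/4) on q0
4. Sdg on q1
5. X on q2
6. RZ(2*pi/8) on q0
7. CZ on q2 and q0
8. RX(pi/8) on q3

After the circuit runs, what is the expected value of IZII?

The expectation value of IZII is 1.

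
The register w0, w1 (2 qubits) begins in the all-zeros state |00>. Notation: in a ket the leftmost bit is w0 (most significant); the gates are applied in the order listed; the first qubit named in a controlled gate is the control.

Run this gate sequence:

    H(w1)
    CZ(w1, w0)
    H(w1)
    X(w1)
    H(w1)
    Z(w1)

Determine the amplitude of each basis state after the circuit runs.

After the circuit, the state carries amplitude sqrt(2)/2 on |00>, sqrt(2)/2 on |01>, 0 on |10>, 0 on |11>.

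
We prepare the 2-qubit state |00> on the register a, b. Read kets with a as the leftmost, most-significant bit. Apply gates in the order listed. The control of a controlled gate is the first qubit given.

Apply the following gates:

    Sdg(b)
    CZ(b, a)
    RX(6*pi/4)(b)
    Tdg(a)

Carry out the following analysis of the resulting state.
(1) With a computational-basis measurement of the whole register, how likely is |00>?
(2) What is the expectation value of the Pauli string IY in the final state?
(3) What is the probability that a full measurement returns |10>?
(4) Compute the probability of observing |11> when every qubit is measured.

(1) A full measurement returns |00> with probability 1/2.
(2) In the final state, IY has expectation 1.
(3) A full measurement returns |10> with probability 0.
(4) A full measurement returns |11> with probability 0.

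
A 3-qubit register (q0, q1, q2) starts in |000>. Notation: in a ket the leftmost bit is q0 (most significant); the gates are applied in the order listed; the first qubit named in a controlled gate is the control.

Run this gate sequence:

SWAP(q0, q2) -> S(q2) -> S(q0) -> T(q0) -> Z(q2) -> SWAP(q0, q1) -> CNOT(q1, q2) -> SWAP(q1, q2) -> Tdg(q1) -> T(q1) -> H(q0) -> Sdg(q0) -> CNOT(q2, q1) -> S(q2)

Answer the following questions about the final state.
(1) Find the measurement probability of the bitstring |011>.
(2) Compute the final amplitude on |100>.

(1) The probability of measuring |011> is 0.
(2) |100> carries amplitude -sqrt(2)*I/2 in the final state.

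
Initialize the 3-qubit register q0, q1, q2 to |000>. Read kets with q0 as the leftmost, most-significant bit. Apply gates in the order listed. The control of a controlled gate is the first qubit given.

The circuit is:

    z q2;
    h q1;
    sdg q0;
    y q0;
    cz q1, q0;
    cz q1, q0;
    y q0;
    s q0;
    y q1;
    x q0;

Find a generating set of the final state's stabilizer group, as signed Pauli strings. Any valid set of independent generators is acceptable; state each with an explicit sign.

The final state is stabilized by the group generated by -IXI, -ZII, +IIZ; other independent generating sets are equally valid. Key observation: gates 3-8 undo each other exactly, leaving only the rest of the circuit to track.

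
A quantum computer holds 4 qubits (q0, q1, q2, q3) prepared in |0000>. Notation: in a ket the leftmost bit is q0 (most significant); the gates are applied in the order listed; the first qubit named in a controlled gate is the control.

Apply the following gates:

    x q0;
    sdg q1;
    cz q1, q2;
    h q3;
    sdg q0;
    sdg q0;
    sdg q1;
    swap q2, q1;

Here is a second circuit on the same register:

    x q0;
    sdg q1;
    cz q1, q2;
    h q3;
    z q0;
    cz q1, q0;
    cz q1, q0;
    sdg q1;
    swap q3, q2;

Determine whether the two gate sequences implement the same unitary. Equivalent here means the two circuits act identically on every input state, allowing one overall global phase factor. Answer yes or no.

No — the two circuits implement different unitaries, even allowing a global phase.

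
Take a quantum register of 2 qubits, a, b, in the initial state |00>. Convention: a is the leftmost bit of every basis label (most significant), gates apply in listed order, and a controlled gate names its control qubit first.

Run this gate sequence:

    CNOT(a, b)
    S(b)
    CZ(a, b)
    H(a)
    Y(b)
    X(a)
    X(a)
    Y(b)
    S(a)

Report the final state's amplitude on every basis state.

The resulting statevector has amplitude sqrt(2)/2 on |00>, 0 on |01>, sqrt(2)*I/2 on |10>, 0 on |11>.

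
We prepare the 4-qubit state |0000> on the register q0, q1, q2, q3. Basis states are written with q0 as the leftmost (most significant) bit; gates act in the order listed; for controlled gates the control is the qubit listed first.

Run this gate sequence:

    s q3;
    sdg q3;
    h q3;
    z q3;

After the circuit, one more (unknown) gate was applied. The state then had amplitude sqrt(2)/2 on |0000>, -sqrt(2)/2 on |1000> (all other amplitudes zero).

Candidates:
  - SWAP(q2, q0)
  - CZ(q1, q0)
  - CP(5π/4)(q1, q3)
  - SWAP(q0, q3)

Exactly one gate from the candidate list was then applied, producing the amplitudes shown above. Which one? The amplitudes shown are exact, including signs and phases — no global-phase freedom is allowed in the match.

The applied gate was SWAP(q0, q3). Key observation: the block from step 1 through step 2 cancels to the identity and can be dropped.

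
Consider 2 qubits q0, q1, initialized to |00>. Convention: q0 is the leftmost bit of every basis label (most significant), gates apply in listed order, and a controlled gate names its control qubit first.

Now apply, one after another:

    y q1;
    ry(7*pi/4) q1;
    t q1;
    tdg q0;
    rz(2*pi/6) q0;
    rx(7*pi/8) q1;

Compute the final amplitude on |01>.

The amplitude on |01> is -I*sqrt(sqrt(2)/4 + 1/2)*exp(I*pi/12)*cos(7*pi/16) - sqrt(1/2 - sqrt(2)/4)*exp(-I*pi/6)*sin(7*pi/16).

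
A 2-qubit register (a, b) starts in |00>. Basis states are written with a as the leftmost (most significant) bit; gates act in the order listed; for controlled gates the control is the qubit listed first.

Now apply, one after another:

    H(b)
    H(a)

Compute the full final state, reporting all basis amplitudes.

The final amplitudes are 1/2 on |00>, 1/2 on |01>, 1/2 on |10>, 1/2 on |11>.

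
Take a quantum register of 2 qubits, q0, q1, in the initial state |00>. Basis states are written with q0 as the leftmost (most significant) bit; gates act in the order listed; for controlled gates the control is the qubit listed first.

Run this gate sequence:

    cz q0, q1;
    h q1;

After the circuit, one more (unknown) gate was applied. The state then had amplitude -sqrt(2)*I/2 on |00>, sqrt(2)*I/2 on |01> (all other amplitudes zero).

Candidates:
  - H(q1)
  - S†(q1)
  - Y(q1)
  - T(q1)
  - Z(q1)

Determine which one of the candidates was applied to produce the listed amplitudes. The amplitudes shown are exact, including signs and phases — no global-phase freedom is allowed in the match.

The applied gate was Y(q1).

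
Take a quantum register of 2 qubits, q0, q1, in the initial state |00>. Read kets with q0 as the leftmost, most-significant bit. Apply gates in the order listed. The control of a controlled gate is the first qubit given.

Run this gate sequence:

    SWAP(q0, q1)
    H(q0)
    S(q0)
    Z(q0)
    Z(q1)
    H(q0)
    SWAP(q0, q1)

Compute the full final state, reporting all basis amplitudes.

The final amplitudes are 1/2 - I/2 on |00>, 1/2 + I/2 on |01>, 0 on |10>, 0 on |11>.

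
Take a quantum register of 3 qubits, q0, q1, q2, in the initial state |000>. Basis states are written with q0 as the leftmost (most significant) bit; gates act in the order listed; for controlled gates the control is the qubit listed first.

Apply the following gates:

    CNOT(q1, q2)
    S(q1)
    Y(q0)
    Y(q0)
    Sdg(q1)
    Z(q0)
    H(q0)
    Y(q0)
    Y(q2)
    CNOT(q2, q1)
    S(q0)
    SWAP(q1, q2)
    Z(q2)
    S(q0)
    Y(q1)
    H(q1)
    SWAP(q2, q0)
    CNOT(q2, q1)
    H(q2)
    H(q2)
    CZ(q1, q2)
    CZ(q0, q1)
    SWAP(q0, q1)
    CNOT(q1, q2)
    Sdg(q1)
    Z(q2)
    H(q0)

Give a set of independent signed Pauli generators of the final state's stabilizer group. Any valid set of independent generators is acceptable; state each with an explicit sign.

One valid set of independent stabilizer generators is -XIX, +ZIZ, -IZI (any independent generating set of the same group is equally correct). Key observation: gates 2-5 undo each other exactly, leaving only the rest of the circuit to track.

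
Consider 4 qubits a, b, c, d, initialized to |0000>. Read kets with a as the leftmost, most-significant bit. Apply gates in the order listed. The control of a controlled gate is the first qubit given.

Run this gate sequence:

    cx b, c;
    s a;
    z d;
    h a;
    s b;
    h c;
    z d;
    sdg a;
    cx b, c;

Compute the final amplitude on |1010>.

|1010> carries amplitude -I/2 in the final state.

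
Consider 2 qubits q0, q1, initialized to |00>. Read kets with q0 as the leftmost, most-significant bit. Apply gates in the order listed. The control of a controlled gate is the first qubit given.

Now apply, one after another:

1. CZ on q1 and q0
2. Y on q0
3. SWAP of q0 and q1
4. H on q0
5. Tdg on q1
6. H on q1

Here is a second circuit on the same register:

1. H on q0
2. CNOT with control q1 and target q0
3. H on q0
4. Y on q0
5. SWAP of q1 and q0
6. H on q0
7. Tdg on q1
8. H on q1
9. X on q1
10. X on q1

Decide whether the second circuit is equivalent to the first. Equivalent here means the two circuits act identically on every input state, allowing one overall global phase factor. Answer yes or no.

Yes: on every input state the two circuits agree up to one overall phase factor.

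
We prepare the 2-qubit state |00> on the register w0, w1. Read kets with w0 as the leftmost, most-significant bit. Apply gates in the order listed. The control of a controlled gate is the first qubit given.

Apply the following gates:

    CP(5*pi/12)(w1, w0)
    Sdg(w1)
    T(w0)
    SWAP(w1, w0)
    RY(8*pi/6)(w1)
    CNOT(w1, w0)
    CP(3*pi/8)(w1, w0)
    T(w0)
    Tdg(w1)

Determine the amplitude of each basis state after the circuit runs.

After the circuit, the state carries amplitude -1/2 on |00>, 0 on |01>, 0 on |10>, sqrt(3)*exp(3*I*pi/8)/2 on |11>.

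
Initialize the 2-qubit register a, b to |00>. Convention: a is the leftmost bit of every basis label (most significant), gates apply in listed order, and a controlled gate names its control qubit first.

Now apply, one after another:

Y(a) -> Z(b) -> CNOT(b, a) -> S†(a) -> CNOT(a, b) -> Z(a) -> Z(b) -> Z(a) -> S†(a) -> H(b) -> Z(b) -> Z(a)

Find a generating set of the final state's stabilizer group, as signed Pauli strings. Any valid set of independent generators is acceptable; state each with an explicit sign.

One valid set of independent stabilizer generators is +IX, -ZI (any independent generating set of the same group is equally correct).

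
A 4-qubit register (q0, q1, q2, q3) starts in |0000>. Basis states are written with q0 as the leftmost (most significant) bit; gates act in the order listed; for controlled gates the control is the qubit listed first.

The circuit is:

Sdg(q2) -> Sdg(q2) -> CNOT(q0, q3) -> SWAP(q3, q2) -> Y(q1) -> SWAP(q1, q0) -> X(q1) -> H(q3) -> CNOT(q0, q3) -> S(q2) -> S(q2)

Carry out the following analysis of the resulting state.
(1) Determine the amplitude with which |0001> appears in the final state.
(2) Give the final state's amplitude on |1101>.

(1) The amplitude on |0001> is 0.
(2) The final state's coefficient on |1101> equals sqrt(2)*I/2.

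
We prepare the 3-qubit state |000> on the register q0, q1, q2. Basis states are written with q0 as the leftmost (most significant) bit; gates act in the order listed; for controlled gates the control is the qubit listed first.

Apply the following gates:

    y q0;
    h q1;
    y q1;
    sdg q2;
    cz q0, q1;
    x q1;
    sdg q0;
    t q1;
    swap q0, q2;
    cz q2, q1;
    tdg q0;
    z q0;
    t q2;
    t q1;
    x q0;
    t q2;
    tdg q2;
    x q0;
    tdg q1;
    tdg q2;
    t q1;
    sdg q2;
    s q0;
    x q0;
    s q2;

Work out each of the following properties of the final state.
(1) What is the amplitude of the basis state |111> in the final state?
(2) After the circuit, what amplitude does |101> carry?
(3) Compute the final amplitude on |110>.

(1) The final state's coefficient on |111> equals -sqrt(2)/2. Key observation: steps 13-20 multiply out to the identity, so the circuit reduces to the remaining gates.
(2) |101> carries amplitude -sqrt(2)*I/2 in the final state.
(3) The final state's coefficient on |110> equals 0.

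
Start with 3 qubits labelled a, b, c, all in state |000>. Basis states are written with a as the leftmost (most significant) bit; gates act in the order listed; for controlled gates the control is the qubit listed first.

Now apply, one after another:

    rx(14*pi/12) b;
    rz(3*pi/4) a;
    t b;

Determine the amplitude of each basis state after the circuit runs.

The resulting statevector has amplitude (-sqrt(2) + sqrt(6))*exp(5*I*pi/8)/4 on |000>, (-sqrt(6) - sqrt(2))*exp(3*I*pi/8)/4 on |010>, and 0 on every other basis state.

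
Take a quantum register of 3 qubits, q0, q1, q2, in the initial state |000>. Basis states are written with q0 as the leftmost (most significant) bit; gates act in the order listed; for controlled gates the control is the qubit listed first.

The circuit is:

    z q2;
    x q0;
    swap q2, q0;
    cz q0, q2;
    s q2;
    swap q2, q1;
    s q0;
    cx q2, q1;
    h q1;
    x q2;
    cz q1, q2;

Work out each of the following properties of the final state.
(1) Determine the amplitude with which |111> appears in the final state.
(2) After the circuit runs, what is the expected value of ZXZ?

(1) The amplitude on |111> is 0.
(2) The expectation value of ZXZ is -1.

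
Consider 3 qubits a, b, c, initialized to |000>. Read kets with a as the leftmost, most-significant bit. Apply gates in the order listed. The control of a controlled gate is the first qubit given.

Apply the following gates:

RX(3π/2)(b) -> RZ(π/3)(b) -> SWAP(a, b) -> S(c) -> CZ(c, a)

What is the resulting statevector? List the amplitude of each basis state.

The final amplitudes are sqrt(2)*exp(5*I*pi/6)/2 on |000>, -sqrt(2)*exp(2*I*pi/3)/2 on |100>, and 0 on every other basis state.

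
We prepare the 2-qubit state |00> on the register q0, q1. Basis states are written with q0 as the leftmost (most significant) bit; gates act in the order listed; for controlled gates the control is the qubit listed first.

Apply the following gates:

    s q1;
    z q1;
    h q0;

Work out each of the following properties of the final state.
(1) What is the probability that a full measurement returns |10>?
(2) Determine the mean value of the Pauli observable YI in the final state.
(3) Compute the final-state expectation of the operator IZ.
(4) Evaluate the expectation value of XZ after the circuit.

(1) Outcome |10> occurs with probability 1/2.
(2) In the final state, YI has expectation 0.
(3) The expectation value of IZ is 1.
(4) In the final state, XZ has expectation 1.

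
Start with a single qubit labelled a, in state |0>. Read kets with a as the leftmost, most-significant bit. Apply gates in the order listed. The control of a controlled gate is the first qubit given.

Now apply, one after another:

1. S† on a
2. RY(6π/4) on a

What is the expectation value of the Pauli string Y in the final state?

In the final state, Y has expectation 0.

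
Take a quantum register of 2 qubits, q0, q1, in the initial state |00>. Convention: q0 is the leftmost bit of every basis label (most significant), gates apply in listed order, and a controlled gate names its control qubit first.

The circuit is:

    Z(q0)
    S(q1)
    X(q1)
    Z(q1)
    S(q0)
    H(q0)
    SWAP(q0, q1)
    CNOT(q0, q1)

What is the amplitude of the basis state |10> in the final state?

|10> carries amplitude -sqrt(2)/2 in the final state.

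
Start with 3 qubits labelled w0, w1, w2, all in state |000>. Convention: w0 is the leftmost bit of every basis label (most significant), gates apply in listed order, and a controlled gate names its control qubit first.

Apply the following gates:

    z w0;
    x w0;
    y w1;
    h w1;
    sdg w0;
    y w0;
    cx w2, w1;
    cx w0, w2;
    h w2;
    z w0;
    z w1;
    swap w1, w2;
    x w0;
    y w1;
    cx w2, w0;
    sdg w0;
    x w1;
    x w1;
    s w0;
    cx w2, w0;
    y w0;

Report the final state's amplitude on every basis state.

The final amplitudes are I/2 on |000>, I/2 on |001>, -I/2 on |010>, -I/2 on |011>, 0 on |100>, 0 on |101>, 0 on |110>, 0 on |111>.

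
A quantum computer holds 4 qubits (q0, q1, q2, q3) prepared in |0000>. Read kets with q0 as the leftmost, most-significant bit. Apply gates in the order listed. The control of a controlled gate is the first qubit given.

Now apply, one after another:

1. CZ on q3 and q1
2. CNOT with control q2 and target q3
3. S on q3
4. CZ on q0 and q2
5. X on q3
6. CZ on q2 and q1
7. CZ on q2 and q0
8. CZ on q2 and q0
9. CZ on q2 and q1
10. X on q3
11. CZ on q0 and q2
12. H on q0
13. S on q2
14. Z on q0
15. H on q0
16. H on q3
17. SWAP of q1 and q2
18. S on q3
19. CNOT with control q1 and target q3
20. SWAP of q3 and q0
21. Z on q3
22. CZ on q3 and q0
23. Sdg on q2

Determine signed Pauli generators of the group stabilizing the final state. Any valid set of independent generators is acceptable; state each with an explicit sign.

One valid set of independent stabilizer generators is -YIII, +IZII, +IIZI, -IIIZ (any independent generating set of the same group is equally correct).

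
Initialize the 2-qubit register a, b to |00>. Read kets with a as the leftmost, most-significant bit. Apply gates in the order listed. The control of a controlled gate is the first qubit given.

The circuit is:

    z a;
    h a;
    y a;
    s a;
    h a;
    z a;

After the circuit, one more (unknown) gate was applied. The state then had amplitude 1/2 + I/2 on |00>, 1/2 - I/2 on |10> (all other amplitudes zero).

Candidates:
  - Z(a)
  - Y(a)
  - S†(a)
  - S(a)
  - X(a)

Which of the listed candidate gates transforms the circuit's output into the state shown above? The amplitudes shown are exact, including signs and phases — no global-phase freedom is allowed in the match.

It was Y(a) that produced the state shown.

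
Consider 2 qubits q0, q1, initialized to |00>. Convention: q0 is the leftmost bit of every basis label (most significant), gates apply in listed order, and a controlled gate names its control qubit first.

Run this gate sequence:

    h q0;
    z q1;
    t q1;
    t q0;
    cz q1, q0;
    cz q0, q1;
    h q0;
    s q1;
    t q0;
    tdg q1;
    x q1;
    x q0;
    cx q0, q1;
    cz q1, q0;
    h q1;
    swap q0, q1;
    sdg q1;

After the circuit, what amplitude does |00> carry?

The amplitude on |00> is sqrt(2)*(-I + exp(I*pi/4))/4.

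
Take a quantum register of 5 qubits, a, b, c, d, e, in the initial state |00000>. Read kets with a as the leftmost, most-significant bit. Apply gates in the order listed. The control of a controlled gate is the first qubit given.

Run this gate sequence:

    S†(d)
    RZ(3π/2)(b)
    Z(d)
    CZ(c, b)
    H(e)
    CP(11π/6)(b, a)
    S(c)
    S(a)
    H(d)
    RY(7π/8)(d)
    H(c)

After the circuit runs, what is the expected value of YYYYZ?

The observable YYYYZ averages to 0.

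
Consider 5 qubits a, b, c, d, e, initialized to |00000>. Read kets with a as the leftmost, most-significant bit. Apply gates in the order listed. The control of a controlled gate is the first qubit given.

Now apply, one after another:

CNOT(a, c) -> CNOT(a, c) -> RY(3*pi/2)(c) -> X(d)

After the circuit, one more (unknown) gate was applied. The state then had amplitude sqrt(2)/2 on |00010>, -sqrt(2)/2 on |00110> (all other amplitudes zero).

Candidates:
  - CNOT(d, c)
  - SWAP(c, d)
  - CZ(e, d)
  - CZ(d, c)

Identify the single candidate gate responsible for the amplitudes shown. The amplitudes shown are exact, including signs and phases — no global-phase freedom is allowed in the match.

The unique candidate consistent with the amplitudes is CNOT(d, c). Key observation: the block from step 1 through step 2 cancels to the identity and can be dropped.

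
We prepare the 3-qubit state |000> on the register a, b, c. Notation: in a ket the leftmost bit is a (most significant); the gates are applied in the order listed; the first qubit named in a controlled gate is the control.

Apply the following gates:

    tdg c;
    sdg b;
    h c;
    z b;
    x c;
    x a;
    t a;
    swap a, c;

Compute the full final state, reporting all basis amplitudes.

The resulting statevector has amplitude sqrt(2)*exp(I*pi/4)/2 on |001>, sqrt(2)*exp(I*pi/4)/2 on |101>, and 0 on every other basis state.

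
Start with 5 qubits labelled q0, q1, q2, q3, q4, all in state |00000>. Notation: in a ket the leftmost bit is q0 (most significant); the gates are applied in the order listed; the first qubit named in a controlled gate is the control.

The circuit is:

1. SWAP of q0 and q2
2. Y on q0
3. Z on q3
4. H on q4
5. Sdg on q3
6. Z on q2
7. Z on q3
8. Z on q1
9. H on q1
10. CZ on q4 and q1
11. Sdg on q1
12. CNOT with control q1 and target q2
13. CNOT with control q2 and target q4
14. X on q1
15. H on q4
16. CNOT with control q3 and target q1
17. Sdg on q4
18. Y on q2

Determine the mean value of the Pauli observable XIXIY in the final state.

In the final state, XIXIY has expectation 0.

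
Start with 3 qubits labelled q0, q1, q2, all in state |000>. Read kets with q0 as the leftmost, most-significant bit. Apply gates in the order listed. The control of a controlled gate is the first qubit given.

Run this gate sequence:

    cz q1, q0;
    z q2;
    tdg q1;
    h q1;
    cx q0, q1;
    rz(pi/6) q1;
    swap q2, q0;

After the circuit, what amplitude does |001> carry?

The amplitude on |001> is 0.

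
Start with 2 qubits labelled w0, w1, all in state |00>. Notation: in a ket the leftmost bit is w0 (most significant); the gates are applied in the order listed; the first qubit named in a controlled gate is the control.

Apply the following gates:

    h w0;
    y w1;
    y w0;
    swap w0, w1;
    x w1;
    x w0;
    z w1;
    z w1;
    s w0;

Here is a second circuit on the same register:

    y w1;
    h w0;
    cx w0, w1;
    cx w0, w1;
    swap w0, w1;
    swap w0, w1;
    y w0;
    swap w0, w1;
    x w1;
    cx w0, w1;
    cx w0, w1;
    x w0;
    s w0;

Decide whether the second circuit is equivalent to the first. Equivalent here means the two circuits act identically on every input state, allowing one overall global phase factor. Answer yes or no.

Yes — the two circuits implement the same unitary up to a global phase.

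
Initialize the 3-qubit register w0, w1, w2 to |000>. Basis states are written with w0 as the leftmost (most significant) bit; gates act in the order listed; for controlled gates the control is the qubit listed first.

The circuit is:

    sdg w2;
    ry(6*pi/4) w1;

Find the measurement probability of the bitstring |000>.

A full measurement returns |000> with probability 1/2.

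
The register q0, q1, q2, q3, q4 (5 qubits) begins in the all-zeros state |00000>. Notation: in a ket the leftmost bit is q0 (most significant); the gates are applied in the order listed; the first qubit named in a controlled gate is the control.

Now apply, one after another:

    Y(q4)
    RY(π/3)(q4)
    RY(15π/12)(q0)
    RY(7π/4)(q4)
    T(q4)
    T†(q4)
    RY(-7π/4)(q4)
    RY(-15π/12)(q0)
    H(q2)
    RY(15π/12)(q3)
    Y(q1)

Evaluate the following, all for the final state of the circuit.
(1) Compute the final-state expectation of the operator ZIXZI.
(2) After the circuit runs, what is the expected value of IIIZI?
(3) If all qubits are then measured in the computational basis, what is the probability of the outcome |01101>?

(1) In the final state, ZIXZI has expectation -sqrt(2)/2.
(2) In the final state, IIIZI has expectation -sqrt(2)/2.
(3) A full measurement returns |01101> with probability 3/16 - 3*sqrt(2)/32.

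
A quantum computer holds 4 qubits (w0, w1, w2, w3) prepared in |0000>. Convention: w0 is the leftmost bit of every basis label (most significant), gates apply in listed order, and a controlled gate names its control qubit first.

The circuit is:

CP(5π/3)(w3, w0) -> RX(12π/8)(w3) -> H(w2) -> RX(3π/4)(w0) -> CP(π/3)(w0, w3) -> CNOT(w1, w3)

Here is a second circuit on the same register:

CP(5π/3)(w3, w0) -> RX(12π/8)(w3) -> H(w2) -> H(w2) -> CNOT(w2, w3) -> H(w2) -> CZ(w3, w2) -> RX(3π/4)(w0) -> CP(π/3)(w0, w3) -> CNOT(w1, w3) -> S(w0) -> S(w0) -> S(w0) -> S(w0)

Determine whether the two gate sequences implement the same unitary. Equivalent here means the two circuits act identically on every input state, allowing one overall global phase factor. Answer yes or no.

No, they are not equivalent — no single phase factor reconciles the two unitaries.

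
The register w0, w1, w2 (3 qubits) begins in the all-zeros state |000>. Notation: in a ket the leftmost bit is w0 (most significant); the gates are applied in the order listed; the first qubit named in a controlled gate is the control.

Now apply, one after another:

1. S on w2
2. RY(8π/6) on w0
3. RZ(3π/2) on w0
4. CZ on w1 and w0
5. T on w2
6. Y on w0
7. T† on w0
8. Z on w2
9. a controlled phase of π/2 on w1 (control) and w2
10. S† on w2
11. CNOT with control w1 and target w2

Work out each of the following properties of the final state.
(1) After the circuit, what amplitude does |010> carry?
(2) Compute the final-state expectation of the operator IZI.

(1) The final state's coefficient on |010> equals 0.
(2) In the final state, IZI has expectation 1.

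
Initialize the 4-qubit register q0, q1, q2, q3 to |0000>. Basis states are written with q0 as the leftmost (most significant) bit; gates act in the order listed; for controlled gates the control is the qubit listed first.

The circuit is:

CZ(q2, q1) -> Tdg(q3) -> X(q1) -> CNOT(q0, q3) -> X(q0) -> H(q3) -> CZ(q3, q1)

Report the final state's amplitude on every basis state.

The final amplitudes are sqrt(2)/2 on |1100>, -sqrt(2)/2 on |1101>, and 0 on every other basis state.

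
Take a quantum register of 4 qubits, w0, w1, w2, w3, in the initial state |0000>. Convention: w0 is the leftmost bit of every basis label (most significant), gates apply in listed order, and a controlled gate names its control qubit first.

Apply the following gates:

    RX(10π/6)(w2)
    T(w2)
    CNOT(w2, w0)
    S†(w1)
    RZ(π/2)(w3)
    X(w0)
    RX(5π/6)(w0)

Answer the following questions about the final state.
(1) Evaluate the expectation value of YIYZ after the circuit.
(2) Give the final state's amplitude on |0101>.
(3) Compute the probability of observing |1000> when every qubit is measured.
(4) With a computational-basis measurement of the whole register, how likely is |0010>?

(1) The expectation value of YIYZ is 3*sqrt(2)/8.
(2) The amplitude on |0101> is 0.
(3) A full measurement returns |1000> with probability 3/8 - 3*sqrt(3)/16.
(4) Outcome |0010> occurs with probability 1/8 - sqrt(3)/16.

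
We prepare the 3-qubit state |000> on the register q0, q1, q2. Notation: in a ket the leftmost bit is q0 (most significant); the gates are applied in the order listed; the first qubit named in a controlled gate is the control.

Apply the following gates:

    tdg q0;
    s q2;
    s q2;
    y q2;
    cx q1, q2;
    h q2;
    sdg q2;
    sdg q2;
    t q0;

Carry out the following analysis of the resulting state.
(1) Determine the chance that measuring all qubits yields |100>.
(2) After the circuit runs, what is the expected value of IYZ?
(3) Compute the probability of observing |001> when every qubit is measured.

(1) Outcome |100> occurs with probability 0.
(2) In the final state, IYZ has expectation 0.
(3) Outcome |001> occurs with probability 1/2.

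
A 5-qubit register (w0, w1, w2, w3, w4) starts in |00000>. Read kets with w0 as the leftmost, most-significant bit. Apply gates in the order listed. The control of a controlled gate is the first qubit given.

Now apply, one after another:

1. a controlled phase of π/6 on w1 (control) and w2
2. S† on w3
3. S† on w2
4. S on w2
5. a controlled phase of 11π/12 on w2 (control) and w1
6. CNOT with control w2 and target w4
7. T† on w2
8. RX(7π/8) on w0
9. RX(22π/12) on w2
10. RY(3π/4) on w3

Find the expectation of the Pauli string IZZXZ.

In the final state, IZZXZ has expectation sqrt(3)*sqrt(1/2 - sqrt(2)/4)*sqrt(sqrt(2)/4 + 1/2)*cos(7*pi/16)**2 + sqrt(3)*sqrt(1/2 - sqrt(2)/4)*sqrt(sqrt(2)/4 + 1/2)*sin(7*pi/16)**2.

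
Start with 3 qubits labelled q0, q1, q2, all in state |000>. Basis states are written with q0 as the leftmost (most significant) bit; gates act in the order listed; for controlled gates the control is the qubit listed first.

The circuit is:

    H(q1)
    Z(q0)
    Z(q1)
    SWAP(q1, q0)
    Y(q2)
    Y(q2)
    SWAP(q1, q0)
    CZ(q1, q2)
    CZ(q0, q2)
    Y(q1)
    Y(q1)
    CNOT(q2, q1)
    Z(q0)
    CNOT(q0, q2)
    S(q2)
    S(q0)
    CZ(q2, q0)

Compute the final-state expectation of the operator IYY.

In the final state, IYY has expectation 0. Key observation: gates 4-7 undo each other exactly, leaving only the rest of the circuit to track.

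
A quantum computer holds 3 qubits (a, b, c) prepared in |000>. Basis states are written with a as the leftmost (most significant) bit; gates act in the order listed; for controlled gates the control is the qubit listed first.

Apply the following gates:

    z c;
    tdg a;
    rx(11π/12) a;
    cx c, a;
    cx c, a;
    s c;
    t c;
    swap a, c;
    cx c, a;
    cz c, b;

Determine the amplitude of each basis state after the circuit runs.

After the circuit, the state carries amplitude -sqrt(6 - 3*sqrt(2))/4 + sqrt(sqrt(2) + 2)/4 on |000>, -I*sqrt(3*sqrt(2) + 6)/4 - I*sqrt(2 - sqrt(2))/4 on |101>, and 0 on every other basis state. Key observation: the block from step 4 through step 5 cancels to the identity and can be dropped.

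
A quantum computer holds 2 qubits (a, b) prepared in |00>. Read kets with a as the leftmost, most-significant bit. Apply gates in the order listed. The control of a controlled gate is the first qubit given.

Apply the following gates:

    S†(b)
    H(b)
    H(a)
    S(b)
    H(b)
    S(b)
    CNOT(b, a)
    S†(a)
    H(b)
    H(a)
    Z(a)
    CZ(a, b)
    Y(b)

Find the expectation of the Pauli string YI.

In the final state, YI has expectation -1.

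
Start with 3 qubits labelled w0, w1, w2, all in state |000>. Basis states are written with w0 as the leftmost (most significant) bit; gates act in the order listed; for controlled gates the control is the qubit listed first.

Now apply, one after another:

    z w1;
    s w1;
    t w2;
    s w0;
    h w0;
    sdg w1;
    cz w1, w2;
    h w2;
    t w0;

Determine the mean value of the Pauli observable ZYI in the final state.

In the final state, ZYI has expectation 0.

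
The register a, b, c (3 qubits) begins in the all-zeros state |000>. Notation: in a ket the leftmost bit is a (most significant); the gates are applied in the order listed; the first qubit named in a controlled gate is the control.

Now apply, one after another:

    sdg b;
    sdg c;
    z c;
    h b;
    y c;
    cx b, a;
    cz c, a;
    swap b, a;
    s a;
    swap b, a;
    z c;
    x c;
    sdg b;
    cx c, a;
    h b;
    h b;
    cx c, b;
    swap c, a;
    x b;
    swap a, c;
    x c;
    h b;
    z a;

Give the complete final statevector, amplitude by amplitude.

After the circuit, the state carries amplitude 0 on |000>, -I/2 on |001>, 0 on |010>, I/2 on |011>, 0 on |100>, -I/2 on |101>, 0 on |110>, -I/2 on |111>.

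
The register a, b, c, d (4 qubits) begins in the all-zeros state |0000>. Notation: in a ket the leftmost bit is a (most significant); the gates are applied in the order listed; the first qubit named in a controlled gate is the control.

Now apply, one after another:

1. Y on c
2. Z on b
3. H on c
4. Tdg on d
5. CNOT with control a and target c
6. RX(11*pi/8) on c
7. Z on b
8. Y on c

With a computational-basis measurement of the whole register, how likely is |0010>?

The probability of measuring |0010> is 1/2.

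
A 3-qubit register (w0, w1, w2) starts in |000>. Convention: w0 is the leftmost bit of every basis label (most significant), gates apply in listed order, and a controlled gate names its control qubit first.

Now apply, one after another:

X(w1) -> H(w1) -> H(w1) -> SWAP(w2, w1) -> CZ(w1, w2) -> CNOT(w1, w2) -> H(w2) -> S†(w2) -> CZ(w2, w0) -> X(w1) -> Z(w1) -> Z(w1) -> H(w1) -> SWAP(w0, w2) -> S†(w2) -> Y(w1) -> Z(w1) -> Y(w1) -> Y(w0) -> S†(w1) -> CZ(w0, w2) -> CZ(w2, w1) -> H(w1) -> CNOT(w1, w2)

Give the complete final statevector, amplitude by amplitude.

After the circuit, the state carries amplitude sqrt(2)*(-1 + I)/4 on |000>, 0 on |001>, 0 on |010>, sqrt(2)*(-1 - I)/4 on |011>, sqrt(2)*(-1 - I)/4 on |100>, 0 on |101>, 0 on |110>, sqrt(2)*(1 - I)/4 on |111>.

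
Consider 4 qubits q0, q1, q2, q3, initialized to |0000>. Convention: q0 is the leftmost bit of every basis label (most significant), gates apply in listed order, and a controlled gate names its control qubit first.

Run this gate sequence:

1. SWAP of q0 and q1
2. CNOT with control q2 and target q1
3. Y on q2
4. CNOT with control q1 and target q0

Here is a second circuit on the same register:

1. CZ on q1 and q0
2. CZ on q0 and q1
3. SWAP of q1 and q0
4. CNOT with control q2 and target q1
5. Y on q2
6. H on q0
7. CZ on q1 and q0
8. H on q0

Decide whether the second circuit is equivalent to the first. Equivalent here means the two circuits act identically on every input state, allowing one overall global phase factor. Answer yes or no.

Yes — the two circuits implement the same unitary up to a global phase.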